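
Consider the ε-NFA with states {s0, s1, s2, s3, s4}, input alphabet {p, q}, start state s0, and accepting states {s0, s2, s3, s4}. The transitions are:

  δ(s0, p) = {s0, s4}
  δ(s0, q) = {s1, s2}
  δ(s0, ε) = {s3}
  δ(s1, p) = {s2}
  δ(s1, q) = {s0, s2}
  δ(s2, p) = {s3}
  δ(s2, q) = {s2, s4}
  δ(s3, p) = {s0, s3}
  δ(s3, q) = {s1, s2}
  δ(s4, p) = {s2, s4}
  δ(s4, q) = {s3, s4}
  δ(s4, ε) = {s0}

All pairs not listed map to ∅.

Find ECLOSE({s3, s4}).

{s0, s3, s4}

Begin with {s3, s4}.
s4 →ε {s0}; add s0.
ε-closure = {s0, s3, s4}.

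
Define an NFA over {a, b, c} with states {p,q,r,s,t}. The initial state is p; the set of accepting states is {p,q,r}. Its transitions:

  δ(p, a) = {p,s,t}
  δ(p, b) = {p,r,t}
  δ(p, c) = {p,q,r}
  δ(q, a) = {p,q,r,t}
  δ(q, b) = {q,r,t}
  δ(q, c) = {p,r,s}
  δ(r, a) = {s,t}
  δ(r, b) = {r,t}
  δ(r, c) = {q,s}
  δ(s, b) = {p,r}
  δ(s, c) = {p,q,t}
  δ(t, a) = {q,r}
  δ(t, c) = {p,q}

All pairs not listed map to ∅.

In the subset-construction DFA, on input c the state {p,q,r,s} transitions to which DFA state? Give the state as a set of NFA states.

δ(p,c) = {p,q,r}; δ(q,c) = {p,r,s}; δ(r,c) = {q,s}; δ(s,c) = {p,q,t}.
Union: {p,q,r,s,t}.

{p,q,r,s,t}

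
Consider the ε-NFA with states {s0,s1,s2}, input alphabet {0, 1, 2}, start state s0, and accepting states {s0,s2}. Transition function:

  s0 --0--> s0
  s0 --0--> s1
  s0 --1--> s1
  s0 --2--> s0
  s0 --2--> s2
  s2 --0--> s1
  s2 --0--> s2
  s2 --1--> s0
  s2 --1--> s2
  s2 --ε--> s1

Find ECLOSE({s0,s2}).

Begin with {s0,s2}.
s2 →ε {s1}; add s1.
ε-closure = {s0,s1,s2}.

{s0,s1,s2}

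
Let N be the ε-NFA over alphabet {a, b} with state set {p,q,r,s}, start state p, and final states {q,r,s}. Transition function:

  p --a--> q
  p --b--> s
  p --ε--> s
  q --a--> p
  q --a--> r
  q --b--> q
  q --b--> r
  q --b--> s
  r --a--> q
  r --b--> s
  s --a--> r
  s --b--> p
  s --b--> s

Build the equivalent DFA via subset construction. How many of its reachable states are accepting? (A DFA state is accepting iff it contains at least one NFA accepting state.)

4

Start state of the DFA: {p,s} (ε-closure of the NFA start).
{p,s} --a--> {q,r}  [new]
{p,s} --b--> {p,s}  [seen]
{q,r} --a--> {p,q,r,s}  [new]
{q,r} --b--> {q,r,s}  [new]
{p,q,r,s} --a--> {p,q,r,s}  [seen]
{p,q,r,s} --b--> {p,q,r,s}  [seen]
{q,r,s} --a--> {p,q,r,s}  [seen]
{q,r,s} --b--> {p,q,r,s}  [seen]
Reachable DFA states: {p,s}, {q,r}, {p,q,r,s}, {q,r,s}.
Accepting DFA states (contain an NFA accepting state): {p,s}, {q,r}, {p,q,r,s}, {q,r,s}.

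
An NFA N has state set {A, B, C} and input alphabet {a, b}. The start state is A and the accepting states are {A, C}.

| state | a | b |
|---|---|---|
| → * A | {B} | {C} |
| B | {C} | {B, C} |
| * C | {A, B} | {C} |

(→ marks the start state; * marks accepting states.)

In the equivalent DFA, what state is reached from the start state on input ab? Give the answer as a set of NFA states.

Start: {A}.
δ(A,a) = {B}.
Union: {B}.
After a: {B}.
δ(B,b) = {B, C}.
Union: {B, C}.
After b: {B, C}.

{B, C}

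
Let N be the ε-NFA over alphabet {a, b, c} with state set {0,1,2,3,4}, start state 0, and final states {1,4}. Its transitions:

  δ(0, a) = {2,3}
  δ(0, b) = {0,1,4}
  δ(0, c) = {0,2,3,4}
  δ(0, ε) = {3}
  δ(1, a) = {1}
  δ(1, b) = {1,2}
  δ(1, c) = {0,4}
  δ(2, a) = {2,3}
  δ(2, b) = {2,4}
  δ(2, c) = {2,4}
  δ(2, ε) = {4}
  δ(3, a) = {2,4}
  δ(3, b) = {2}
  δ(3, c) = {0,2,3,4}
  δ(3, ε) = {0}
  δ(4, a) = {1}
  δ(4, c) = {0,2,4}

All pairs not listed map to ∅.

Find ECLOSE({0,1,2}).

{0,1,2,3,4}

Begin with {0,1,2}.
0 →ε {3}; add 3.
2 →ε {4}; add 4.
ε-closure = {0,1,2,3,4}.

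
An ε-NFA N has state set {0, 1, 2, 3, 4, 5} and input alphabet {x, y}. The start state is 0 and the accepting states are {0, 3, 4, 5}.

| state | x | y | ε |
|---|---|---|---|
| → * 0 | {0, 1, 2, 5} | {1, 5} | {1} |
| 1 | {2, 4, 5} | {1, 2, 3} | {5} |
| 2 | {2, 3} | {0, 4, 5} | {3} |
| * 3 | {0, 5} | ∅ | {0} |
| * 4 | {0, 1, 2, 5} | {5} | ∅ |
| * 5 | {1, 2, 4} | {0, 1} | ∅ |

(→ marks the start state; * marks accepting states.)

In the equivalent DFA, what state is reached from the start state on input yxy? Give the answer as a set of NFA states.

{0, 1, 2, 3, 4, 5}

Start: {0, 1, 5}.
δ(0,y) = {1, 5}; δ(1,y) = {1, 2, 3}; δ(5,y) = {0, 1}.
Union: {0, 1, 2, 3, 5}.
After y: {0, 1, 2, 3, 5}.
δ(0,x) = {0, 1, 2, 5}; δ(1,x) = {2, 4, 5}; δ(2,x) = {2, 3}; δ(3,x) = {0, 5}; δ(5,x) = {1, 2, 4}.
Union: {0, 1, 2, 3, 4, 5}.
After x: {0, 1, 2, 3, 4, 5}.
δ(0,y) = {1, 5}; δ(1,y) = {1, 2, 3}; δ(2,y) = {0, 4, 5}; δ(3,y) = ∅; δ(4,y) = {5}; δ(5,y) = {0, 1}.
Union: {0, 1, 2, 3, 4, 5}.
After y: {0, 1, 2, 3, 4, 5}.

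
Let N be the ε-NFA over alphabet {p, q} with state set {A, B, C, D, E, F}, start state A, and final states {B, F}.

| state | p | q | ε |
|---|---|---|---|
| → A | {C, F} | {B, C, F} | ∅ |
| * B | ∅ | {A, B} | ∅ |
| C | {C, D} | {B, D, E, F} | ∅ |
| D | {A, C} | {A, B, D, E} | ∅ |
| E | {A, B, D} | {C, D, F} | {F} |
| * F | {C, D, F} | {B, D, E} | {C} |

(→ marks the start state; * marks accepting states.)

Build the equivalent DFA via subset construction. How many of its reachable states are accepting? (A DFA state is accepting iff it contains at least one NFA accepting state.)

7

Start state of the DFA: {A} (ε-closure of the NFA start).
{A} --p--> {C, F}  [new]
{A} --q--> {B, C, F}  [new]
{C, F} --p--> {C, D, F}  [new]
{C, F} --q--> {B, C, D, E, F}  [new]
{B, C, F} --p--> {C, D, F}  [seen]
{B, C, F} --q--> {A, B, C, D, E, F}  [new]
{C, D, F} --p--> {A, C, D, F}  [new]
{C, D, F} --q--> {A, B, C, D, E, F}  [seen]
{B, C, D, E, F} --p--> {A, B, C, D, F}  [new]
{B, C, D, E, F} --q--> {A, B, C, D, E, F}  [seen]
{A, B, C, D, E, F} --p--> {A, B, C, D, F}  [seen]
{A, B, C, D, E, F} --q--> {A, B, C, D, E, F}  [seen]
{A, C, D, F} --p--> {A, C, D, F}  [seen]
{A, C, D, F} --q--> {A, B, C, D, E, F}  [seen]
{A, B, C, D, F} --p--> {A, C, D, F}  [seen]
{A, B, C, D, F} --q--> {A, B, C, D, E, F}  [seen]
Reachable DFA states: {A}, {C, F}, {B, C, F}, {C, D, F}, {B, C, D, E, F}, {A, B, C, D, E, F}, {A, C, D, F}, {A, B, C, D, F}.
Accepting DFA states (contain an NFA accepting state): {C, F}, {B, C, F}, {C, D, F}, {B, C, D, E, F}, {A, B, C, D, E, F}, {A, C, D, F}, {A, B, C, D, F}.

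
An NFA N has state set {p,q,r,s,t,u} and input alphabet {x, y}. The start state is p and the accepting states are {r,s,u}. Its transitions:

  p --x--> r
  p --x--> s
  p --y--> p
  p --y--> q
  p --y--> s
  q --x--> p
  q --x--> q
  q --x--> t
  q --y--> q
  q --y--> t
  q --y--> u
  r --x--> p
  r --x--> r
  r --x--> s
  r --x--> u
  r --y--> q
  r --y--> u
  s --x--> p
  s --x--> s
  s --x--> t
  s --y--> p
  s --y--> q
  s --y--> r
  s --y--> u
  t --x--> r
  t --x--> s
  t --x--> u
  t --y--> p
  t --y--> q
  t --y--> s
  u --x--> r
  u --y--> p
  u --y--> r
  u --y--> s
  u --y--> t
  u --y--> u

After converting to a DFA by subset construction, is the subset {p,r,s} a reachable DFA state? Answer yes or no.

no

Start state of the DFA: {p}.
{p} --x--> {r,s}  [new]
{p} --y--> {p,q,s}  [new]
{r,s} --x--> {p,r,s,t,u}  [new]
{r,s} --y--> {p,q,r,u}  [new]
{p,q,s} --x--> {p,q,r,s,t}  [new]
{p,q,s} --y--> {p,q,r,s,t,u}  [new]
{p,r,s,t,u} --x--> {p,r,s,t,u}  [seen]
{p,r,s,t,u} --y--> {p,q,r,s,t,u}  [seen]
{p,q,r,u} --x--> {p,q,r,s,t,u}  [seen]
{p,q,r,u} --y--> {p,q,r,s,t,u}  [seen]
{p,q,r,s,t} --x--> {p,q,r,s,t,u}  [seen]
{p,q,r,s,t} --y--> {p,q,r,s,t,u}  [seen]
{p,q,r,s,t,u} --x--> {p,q,r,s,t,u}  [seen]
{p,q,r,s,t,u} --y--> {p,q,r,s,t,u}  [seen]
Reachable DFA states: {p}, {r,s}, {p,q,s}, {p,r,s,t,u}, {p,q,r,u}, {p,q,r,s,t}, {p,q,r,s,t,u}.
{p,r,s} is not among them.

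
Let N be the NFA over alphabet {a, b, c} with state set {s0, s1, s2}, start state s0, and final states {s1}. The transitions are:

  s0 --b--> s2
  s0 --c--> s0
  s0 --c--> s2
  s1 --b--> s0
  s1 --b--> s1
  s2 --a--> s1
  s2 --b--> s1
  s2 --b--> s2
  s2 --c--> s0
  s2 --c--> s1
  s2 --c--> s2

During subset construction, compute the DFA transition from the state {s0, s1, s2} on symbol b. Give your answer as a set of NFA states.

δ(s0,b) = {s2}; δ(s1,b) = {s0, s1}; δ(s2,b) = {s1, s2}.
Union: {s0, s1, s2}.

{s0, s1, s2}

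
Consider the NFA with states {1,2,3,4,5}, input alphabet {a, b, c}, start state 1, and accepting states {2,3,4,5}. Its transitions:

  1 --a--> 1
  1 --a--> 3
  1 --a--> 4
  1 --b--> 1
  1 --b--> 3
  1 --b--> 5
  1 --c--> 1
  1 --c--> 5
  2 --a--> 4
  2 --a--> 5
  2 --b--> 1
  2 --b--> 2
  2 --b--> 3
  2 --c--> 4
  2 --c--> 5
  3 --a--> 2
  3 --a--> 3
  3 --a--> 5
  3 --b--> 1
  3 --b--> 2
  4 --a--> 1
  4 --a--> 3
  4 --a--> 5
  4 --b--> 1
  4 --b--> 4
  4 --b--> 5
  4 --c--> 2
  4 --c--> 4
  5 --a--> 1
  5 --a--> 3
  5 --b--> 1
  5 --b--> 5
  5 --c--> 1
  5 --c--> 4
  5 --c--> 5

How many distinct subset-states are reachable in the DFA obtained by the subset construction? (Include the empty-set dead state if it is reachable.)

Start state of the DFA: {1}.
{1} --a--> {1,3,4}  [new]
{1} --b--> {1,3,5}  [new]
{1} --c--> {1,5}  [new]
{1,3,4} --a--> {1,2,3,4,5}  [new]
{1,3,4} --b--> {1,2,3,4,5}  [seen]
{1,3,4} --c--> {1,2,4,5}  [new]
{1,3,5} --a--> {1,2,3,4,5}  [seen]
{1,3,5} --b--> {1,2,3,5}  [new]
{1,3,5} --c--> {1,4,5}  [new]
{1,5} --a--> {1,3,4}  [seen]
{1,5} --b--> {1,3,5}  [seen]
{1,5} --c--> {1,4,5}  [seen]
{1,2,3,4,5} --a--> {1,2,3,4,5}  [seen]
{1,2,3,4,5} --b--> {1,2,3,4,5}  [seen]
{1,2,3,4,5} --c--> {1,2,4,5}  [seen]
{1,2,4,5} --a--> {1,3,4,5}  [new]
{1,2,4,5} --b--> {1,2,3,4,5}  [seen]
{1,2,4,5} --c--> {1,2,4,5}  [seen]
{1,2,3,5} --a--> {1,2,3,4,5}  [seen]
{1,2,3,5} --b--> {1,2,3,5}  [seen]
{1,2,3,5} --c--> {1,4,5}  [seen]
{1,4,5} --a--> {1,3,4,5}  [seen]
{1,4,5} --b--> {1,3,4,5}  [seen]
{1,4,5} --c--> {1,2,4,5}  [seen]
{1,3,4,5} --a--> {1,2,3,4,5}  [seen]
{1,3,4,5} --b--> {1,2,3,4,5}  [seen]
{1,3,4,5} --c--> {1,2,4,5}  [seen]
Reachable DFA states: {1}, {1,3,4}, {1,3,5}, {1,5}, {1,2,3,4,5}, {1,2,4,5}, {1,2,3,5}, {1,4,5}, {1,3,4,5}.

9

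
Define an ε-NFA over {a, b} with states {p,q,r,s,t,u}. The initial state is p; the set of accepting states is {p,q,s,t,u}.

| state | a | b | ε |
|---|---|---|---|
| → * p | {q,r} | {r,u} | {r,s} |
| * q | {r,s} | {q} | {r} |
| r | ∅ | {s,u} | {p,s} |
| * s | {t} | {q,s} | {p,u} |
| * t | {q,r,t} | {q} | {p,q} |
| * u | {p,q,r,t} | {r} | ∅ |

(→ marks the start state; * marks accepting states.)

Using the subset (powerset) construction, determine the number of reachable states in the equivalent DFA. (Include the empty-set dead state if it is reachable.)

Start state of the DFA: {p,r,s,u} (ε-closure of the NFA start).
{p,r,s,u} --a--> {p,q,r,s,t,u}  [new]
{p,r,s,u} --b--> {p,q,r,s,u}  [new]
{p,q,r,s,t,u} --a--> {p,q,r,s,t,u}  [seen]
{p,q,r,s,t,u} --b--> {p,q,r,s,u}  [seen]
{p,q,r,s,u} --a--> {p,q,r,s,t,u}  [seen]
{p,q,r,s,u} --b--> {p,q,r,s,u}  [seen]
Reachable DFA states: {p,r,s,u}, {p,q,r,s,t,u}, {p,q,r,s,u}.

3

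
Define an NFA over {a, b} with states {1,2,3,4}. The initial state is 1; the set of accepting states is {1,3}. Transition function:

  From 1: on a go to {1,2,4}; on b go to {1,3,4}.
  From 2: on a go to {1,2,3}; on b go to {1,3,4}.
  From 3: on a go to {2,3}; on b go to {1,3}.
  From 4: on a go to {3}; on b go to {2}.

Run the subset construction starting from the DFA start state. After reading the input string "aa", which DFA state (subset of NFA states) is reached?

{1,2,3,4}

Start: {1}.
δ(1,a) = {1,2,4}.
Union: {1,2,4}.
After a: {1,2,4}.
δ(1,a) = {1,2,4}; δ(2,a) = {1,2,3}; δ(4,a) = {3}.
Union: {1,2,3,4}.
After a: {1,2,3,4}.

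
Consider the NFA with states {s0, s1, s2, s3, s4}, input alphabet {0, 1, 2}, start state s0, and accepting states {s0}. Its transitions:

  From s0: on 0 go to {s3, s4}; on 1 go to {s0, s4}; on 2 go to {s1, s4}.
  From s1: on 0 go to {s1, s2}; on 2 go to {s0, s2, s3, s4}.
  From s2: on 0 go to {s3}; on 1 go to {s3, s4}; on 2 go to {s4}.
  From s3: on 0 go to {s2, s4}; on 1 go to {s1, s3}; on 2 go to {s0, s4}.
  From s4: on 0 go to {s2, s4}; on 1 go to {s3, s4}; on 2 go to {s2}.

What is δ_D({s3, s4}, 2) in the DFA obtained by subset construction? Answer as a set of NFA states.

{s0, s2, s4}

δ(s3,2) = {s0, s4}; δ(s4,2) = {s2}.
Union: {s0, s2, s4}.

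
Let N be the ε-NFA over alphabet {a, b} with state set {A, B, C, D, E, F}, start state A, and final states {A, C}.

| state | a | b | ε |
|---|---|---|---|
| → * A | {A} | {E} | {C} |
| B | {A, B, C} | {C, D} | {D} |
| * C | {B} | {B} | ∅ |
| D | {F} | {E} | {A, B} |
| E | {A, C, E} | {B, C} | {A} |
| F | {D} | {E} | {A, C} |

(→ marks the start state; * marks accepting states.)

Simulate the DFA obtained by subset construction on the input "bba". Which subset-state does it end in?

{A, B, C, D, E, F}

Start: {A, C}.
δ(A,b) = {E}; δ(C,b) = {B}.
Union: {B, E}.
ε-closure gives {A, B, C, D, E}.
After b: {A, B, C, D, E}.
δ(A,b) = {E}; δ(B,b) = {C, D}; δ(C,b) = {B}; δ(D,b) = {E}; δ(E,b) = {B, C}.
Union: {B, C, D, E}.
ε-closure gives {A, B, C, D, E}.
After b: {A, B, C, D, E}.
δ(A,a) = {A}; δ(B,a) = {A, B, C}; δ(C,a) = {B}; δ(D,a) = {F}; δ(E,a) = {A, C, E}.
Union: {A, B, C, E, F}.
ε-closure gives {A, B, C, D, E, F}.
After a: {A, B, C, D, E, F}.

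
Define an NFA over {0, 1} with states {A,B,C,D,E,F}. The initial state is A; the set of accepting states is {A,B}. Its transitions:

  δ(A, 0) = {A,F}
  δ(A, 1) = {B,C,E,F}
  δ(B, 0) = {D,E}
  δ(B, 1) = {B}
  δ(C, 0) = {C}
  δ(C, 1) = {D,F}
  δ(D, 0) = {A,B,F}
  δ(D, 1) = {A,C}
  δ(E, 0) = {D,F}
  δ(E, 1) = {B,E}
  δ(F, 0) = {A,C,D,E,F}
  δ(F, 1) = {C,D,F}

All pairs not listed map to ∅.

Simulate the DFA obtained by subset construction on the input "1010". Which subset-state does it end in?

{A,B,C,D,E,F}

Start: {A}.
δ(A,1) = {B,C,E,F}.
Union: {B,C,E,F}.
After 1: {B,C,E,F}.
δ(B,0) = {D,E}; δ(C,0) = {C}; δ(E,0) = {D,F}; δ(F,0) = {A,C,D,E,F}.
Union: {A,C,D,E,F}.
After 0: {A,C,D,E,F}.
δ(A,1) = {B,C,E,F}; δ(C,1) = {D,F}; δ(D,1) = {A,C}; δ(E,1) = {B,E}; δ(F,1) = {C,D,F}.
Union: {A,B,C,D,E,F}.
After 1: {A,B,C,D,E,F}.
δ(A,0) = {A,F}; δ(B,0) = {D,E}; δ(C,0) = {C}; δ(D,0) = {A,B,F}; δ(E,0) = {D,F}; δ(F,0) = {A,C,D,E,F}.
Union: {A,B,C,D,E,F}.
After 0: {A,B,C,D,E,F}.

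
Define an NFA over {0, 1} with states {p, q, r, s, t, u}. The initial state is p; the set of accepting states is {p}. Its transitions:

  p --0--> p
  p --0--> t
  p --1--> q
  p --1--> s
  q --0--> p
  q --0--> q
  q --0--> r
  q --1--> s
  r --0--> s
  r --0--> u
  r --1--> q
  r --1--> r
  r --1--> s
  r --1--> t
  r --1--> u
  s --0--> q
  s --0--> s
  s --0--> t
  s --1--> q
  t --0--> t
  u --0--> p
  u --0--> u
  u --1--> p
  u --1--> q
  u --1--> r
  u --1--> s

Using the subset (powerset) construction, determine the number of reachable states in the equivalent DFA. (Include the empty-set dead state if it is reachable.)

6

Start state of the DFA: {p}.
{p} --0--> {p, t}  [new]
{p} --1--> {q, s}  [new]
{p, t} --0--> {p, t}  [seen]
{p, t} --1--> {q, s}  [seen]
{q, s} --0--> {p, q, r, s, t}  [new]
{q, s} --1--> {q, s}  [seen]
{p, q, r, s, t} --0--> {p, q, r, s, t, u}  [new]
{p, q, r, s, t} --1--> {q, r, s, t, u}  [new]
{p, q, r, s, t, u} --0--> {p, q, r, s, t, u}  [seen]
{p, q, r, s, t, u} --1--> {p, q, r, s, t, u}  [seen]
{q, r, s, t, u} --0--> {p, q, r, s, t, u}  [seen]
{q, r, s, t, u} --1--> {p, q, r, s, t, u}  [seen]
Reachable DFA states: {p}, {p, t}, {q, s}, {p, q, r, s, t}, {p, q, r, s, t, u}, {q, r, s, t, u}.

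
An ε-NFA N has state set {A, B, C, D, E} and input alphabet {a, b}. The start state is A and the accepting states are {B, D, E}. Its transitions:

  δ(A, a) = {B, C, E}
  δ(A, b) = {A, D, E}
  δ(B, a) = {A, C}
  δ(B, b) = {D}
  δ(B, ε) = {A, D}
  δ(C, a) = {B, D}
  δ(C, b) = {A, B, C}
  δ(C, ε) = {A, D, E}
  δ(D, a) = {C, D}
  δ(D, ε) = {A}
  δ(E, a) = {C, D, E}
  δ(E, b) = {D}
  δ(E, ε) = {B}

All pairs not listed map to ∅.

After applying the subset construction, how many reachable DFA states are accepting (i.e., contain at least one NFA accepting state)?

Start state of the DFA: {A} (ε-closure of the NFA start).
{A} --a--> {A, B, C, D, E}  [new]
{A} --b--> {A, B, D, E}  [new]
{A, B, C, D, E} --a--> {A, B, C, D, E}  [seen]
{A, B, C, D, E} --b--> {A, B, C, D, E}  [seen]
{A, B, D, E} --a--> {A, B, C, D, E}  [seen]
{A, B, D, E} --b--> {A, B, D, E}  [seen]
Reachable DFA states: {A}, {A, B, C, D, E}, {A, B, D, E}.
Accepting DFA states (contain an NFA accepting state): {A, B, C, D, E}, {A, B, D, E}.

2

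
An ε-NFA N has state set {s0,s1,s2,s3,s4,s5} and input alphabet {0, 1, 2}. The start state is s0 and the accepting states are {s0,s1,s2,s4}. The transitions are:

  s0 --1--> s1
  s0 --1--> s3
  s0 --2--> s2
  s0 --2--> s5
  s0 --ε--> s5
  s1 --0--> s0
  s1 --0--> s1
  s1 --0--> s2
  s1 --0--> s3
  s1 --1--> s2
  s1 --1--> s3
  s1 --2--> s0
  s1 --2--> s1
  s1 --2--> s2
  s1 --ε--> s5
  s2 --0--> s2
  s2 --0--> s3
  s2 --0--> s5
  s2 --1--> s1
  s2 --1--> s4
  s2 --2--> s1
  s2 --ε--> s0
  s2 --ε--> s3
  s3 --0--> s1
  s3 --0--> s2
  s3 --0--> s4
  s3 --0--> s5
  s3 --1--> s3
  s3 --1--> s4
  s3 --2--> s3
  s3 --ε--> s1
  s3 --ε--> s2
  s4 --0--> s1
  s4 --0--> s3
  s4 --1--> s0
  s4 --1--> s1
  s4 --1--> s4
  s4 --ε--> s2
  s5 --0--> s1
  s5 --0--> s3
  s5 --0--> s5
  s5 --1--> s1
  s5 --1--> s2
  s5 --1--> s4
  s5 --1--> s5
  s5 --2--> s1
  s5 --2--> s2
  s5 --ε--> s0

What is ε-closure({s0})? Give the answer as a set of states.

{s0,s5}

Begin with {s0}.
s0 →ε {s5}; add s5.
ε-closure = {s0,s5}.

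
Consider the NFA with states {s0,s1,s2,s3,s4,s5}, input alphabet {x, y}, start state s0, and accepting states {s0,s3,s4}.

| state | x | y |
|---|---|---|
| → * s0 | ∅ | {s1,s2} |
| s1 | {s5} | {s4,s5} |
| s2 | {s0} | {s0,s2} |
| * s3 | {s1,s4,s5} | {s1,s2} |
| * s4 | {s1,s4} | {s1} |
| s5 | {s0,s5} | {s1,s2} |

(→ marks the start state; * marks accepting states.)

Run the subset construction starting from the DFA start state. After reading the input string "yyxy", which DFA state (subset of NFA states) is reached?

Start: {s0}.
δ(s0,y) = {s1,s2}.
Union: {s1,s2}.
After y: {s1,s2}.
δ(s1,y) = {s4,s5}; δ(s2,y) = {s0,s2}.
Union: {s0,s2,s4,s5}.
After y: {s0,s2,s4,s5}.
δ(s0,x) = ∅; δ(s2,x) = {s0}; δ(s4,x) = {s1,s4}; δ(s5,x) = {s0,s5}.
Union: {s0,s1,s4,s5}.
After x: {s0,s1,s4,s5}.
δ(s0,y) = {s1,s2}; δ(s1,y) = {s4,s5}; δ(s4,y) = {s1}; δ(s5,y) = {s1,s2}.
Union: {s1,s2,s4,s5}.
After y: {s1,s2,s4,s5}.

{s1,s2,s4,s5}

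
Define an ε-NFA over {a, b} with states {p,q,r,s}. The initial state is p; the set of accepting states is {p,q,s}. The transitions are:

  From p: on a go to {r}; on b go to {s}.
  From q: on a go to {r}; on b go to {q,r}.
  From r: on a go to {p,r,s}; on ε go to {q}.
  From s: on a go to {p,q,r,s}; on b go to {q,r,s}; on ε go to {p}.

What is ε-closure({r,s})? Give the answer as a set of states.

{p,q,r,s}

Begin with {r,s}.
r →ε {q}; add q.
s →ε {p}; add p.
ε-closure = {p,q,r,s}.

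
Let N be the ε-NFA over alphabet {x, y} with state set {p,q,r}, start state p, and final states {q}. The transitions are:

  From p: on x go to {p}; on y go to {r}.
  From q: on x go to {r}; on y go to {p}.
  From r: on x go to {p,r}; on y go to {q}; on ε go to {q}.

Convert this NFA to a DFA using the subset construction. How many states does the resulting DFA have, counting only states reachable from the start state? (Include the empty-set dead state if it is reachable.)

Start state of the DFA: {p} (ε-closure of the NFA start).
{p} --x--> {p}  [seen]
{p} --y--> {q,r}  [new]
{q,r} --x--> {p,q,r}  [new]
{q,r} --y--> {p,q}  [new]
{p,q,r} --x--> {p,q,r}  [seen]
{p,q,r} --y--> {p,q,r}  [seen]
{p,q} --x--> {p,q,r}  [seen]
{p,q} --y--> {p,q,r}  [seen]
Reachable DFA states: {p}, {q,r}, {p,q,r}, {p,q}.

4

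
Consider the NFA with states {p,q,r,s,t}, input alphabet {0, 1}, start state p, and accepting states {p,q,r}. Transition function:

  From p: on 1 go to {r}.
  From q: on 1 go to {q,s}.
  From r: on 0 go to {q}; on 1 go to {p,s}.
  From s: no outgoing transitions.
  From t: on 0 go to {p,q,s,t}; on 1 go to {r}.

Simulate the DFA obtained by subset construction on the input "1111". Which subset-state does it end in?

Start: {p}.
δ(p,1) = {r}.
Union: {r}.
After 1: {r}.
δ(r,1) = {p,s}.
Union: {p,s}.
After 1: {p,s}.
δ(p,1) = {r}; δ(s,1) = ∅.
Union: {r}.
After 1: {r}.
δ(r,1) = {p,s}.
Union: {p,s}.
After 1: {p,s}.

{p,s}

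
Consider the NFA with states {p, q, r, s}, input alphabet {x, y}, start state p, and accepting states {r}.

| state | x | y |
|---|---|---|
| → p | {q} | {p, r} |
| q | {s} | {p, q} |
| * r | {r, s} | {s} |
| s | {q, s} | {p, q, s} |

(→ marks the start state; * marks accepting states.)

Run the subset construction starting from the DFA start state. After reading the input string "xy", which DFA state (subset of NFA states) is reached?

{p, q}

Start: {p}.
δ(p,x) = {q}.
Union: {q}.
After x: {q}.
δ(q,y) = {p, q}.
Union: {p, q}.
After y: {p, q}.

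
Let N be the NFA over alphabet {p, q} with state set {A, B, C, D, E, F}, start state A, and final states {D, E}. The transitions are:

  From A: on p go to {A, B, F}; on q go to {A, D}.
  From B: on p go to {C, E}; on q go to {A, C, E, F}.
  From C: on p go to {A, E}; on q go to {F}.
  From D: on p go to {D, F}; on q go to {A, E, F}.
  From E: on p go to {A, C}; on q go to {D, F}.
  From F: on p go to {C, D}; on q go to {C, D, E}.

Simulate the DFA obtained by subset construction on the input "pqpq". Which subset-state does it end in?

{A, C, D, E, F}

Start: {A}.
δ(A,p) = {A, B, F}.
Union: {A, B, F}.
After p: {A, B, F}.
δ(A,q) = {A, D}; δ(B,q) = {A, C, E, F}; δ(F,q) = {C, D, E}.
Union: {A, C, D, E, F}.
After q: {A, C, D, E, F}.
δ(A,p) = {A, B, F}; δ(C,p) = {A, E}; δ(D,p) = {D, F}; δ(E,p) = {A, C}; δ(F,p) = {C, D}.
Union: {A, B, C, D, E, F}.
After p: {A, B, C, D, E, F}.
δ(A,q) = {A, D}; δ(B,q) = {A, C, E, F}; δ(C,q) = {F}; δ(D,q) = {A, E, F}; δ(E,q) = {D, F}; δ(F,q) = {C, D, E}.
Union: {A, C, D, E, F}.
After q: {A, C, D, E, F}.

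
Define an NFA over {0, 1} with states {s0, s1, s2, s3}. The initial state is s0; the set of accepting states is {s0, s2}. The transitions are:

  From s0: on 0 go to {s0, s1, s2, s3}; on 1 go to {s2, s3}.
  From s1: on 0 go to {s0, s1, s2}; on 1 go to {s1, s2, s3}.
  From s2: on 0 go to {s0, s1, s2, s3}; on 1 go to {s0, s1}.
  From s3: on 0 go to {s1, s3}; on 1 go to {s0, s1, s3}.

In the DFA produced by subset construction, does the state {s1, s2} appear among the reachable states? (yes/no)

Start state of the DFA: {s0}.
{s0} --0--> {s0, s1, s2, s3}  [new]
{s0} --1--> {s2, s3}  [new]
{s0, s1, s2, s3} --0--> {s0, s1, s2, s3}  [seen]
{s0, s1, s2, s3} --1--> {s0, s1, s2, s3}  [seen]
{s2, s3} --0--> {s0, s1, s2, s3}  [seen]
{s2, s3} --1--> {s0, s1, s3}  [new]
{s0, s1, s3} --0--> {s0, s1, s2, s3}  [seen]
{s0, s1, s3} --1--> {s0, s1, s2, s3}  [seen]
Reachable DFA states: {s0}, {s0, s1, s2, s3}, {s2, s3}, {s0, s1, s3}.
{s1, s2} is not among them.

no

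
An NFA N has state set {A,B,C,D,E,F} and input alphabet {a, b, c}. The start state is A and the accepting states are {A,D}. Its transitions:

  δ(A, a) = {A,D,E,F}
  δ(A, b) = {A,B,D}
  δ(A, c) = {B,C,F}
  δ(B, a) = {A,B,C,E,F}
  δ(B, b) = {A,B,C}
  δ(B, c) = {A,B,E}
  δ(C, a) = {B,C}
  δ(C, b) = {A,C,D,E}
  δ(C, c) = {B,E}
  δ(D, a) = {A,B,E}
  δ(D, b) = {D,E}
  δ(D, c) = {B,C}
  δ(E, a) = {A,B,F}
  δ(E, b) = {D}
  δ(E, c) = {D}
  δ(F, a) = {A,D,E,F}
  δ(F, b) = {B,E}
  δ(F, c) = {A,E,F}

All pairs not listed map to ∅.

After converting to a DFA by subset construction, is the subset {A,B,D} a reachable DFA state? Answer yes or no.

yes

Start state of the DFA: {A}.
{A} --a--> {A,D,E,F}  [new]
{A} --b--> {A,B,D}  [new]
{A} --c--> {B,C,F}  [new]
{A,D,E,F} --a--> {A,B,D,E,F}  [new]
{A,D,E,F} --b--> {A,B,D,E}  [new]
{A,D,E,F} --c--> {A,B,C,D,E,F}  [new]
{A,B,D} --a--> {A,B,C,D,E,F}  [seen]
{A,B,D} --b--> {A,B,C,D,E}  [new]
{A,B,D} --c--> {A,B,C,E,F}  [new]
{B,C,F} --a--> {A,B,C,D,E,F}  [seen]
{B,C,F} --b--> {A,B,C,D,E}  [seen]
{B,C,F} --c--> {A,B,E,F}  [new]
{A,B,D,E,F} --a--> {A,B,C,D,E,F}  [seen]
{A,B,D,E,F} --b--> {A,B,C,D,E}  [seen]
{A,B,D,E,F} --c--> {A,B,C,D,E,F}  [seen]
{A,B,D,E} --a--> {A,B,C,D,E,F}  [seen]
{A,B,D,E} --b--> {A,B,C,D,E}  [seen]
{A,B,D,E} --c--> {A,B,C,D,E,F}  [seen]
{A,B,C,D,E,F} --a--> {A,B,C,D,E,F}  [seen]
{A,B,C,D,E,F} --b--> {A,B,C,D,E}  [seen]
{A,B,C,D,E,F} --c--> {A,B,C,D,E,F}  [seen]
{A,B,C,D,E} --a--> {A,B,C,D,E,F}  [seen]
{A,B,C,D,E} --b--> {A,B,C,D,E}  [seen]
{A,B,C,D,E} --c--> {A,B,C,D,E,F}  [seen]
{A,B,C,E,F} --a--> {A,B,C,D,E,F}  [seen]
{A,B,C,E,F} --b--> {A,B,C,D,E}  [seen]
{A,B,C,E,F} --c--> {A,B,C,D,E,F}  [seen]
{A,B,E,F} --a--> {A,B,C,D,E,F}  [seen]
{A,B,E,F} --b--> {A,B,C,D,E}  [seen]
{A,B,E,F} --c--> {A,B,C,D,E,F}  [seen]
Reachable DFA states: {A}, {A,D,E,F}, {A,B,D}, {B,C,F}, {A,B,D,E,F}, {A,B,D,E}, {A,B,C,D,E,F}, {A,B,C,D,E}, {A,B,C,E,F}, {A,B,E,F}.
{A,B,D} is among them.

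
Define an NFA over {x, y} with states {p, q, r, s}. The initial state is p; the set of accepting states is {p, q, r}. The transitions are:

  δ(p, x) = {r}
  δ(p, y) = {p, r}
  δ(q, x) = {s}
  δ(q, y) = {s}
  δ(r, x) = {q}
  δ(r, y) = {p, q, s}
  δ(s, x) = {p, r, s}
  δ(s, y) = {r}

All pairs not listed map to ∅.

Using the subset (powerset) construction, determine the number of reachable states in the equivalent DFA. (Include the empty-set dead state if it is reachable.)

11

Start state of the DFA: {p}.
{p} --x--> {r}  [new]
{p} --y--> {p, r}  [new]
{r} --x--> {q}  [new]
{r} --y--> {p, q, s}  [new]
{p, r} --x--> {q, r}  [new]
{p, r} --y--> {p, q, r, s}  [new]
{q} --x--> {s}  [new]
{q} --y--> {s}  [seen]
{p, q, s} --x--> {p, r, s}  [new]
{p, q, s} --y--> {p, r, s}  [seen]
{q, r} --x--> {q, s}  [new]
{q, r} --y--> {p, q, s}  [seen]
{p, q, r, s} --x--> {p, q, r, s}  [seen]
{p, q, r, s} --y--> {p, q, r, s}  [seen]
{s} --x--> {p, r, s}  [seen]
{s} --y--> {r}  [seen]
{p, r, s} --x--> {p, q, r, s}  [seen]
{p, r, s} --y--> {p, q, r, s}  [seen]
{q, s} --x--> {p, r, s}  [seen]
{q, s} --y--> {r, s}  [new]
{r, s} --x--> {p, q, r, s}  [seen]
{r, s} --y--> {p, q, r, s}  [seen]
Reachable DFA states: {p}, {r}, {p, r}, {q}, {p, q, s}, {q, r}, {p, q, r, s}, {s}, {p, r, s}, {q, s}, {r, s}.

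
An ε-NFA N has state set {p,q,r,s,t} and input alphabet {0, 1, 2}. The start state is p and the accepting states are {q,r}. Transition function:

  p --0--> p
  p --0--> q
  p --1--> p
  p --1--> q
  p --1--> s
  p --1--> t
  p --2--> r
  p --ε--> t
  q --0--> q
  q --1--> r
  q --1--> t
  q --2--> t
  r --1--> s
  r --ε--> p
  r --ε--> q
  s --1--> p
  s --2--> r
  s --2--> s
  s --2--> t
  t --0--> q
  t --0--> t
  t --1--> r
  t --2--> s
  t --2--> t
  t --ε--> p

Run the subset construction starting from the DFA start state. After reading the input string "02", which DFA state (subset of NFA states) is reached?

Start: {p,t}.
δ(p,0) = {p,q}; δ(t,0) = {q,t}.
Union: {p,q,t}.
After 0: {p,q,t}.
δ(p,2) = {r}; δ(q,2) = {t}; δ(t,2) = {s,t}.
Union: {r,s,t}.
ε-closure gives {p,q,r,s,t}.
After 2: {p,q,r,s,t}.

{p,q,r,s,t}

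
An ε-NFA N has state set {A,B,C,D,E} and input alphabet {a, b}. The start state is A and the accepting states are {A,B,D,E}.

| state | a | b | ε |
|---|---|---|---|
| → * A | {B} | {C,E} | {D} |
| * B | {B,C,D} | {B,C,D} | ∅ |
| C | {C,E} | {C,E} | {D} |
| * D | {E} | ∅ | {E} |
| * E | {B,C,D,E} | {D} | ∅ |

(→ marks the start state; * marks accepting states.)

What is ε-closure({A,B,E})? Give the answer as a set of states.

{A,B,D,E}

Begin with {A,B,E}.
A →ε {D}; add D.
ε-closure = {A,B,D,E}.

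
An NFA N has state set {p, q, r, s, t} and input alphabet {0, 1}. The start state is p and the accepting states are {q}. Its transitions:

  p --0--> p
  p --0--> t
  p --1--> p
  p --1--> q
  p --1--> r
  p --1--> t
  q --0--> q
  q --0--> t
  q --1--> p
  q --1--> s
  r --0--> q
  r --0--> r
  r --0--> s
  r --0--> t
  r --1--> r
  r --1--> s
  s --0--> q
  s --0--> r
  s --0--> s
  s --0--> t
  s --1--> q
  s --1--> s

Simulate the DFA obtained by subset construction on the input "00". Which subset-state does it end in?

{p, t}

Start: {p}.
δ(p,0) = {p, t}.
Union: {p, t}.
After 0: {p, t}.
δ(p,0) = {p, t}; δ(t,0) = ∅.
Union: {p, t}.
After 0: {p, t}.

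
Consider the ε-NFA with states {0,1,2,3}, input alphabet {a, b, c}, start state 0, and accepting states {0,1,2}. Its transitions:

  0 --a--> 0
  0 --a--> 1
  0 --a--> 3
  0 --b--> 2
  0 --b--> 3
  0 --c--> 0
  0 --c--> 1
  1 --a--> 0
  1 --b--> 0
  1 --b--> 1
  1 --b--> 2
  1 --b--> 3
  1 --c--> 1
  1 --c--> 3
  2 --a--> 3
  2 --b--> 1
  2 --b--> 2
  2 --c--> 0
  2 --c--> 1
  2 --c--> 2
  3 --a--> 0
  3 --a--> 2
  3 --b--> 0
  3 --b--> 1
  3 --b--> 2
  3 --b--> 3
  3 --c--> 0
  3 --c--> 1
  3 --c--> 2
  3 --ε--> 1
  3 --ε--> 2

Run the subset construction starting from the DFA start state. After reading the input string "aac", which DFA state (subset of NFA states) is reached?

{0,1,2,3}

Start: {0}.
δ(0,a) = {0,1,3}.
Union: {0,1,3}.
ε-closure gives {0,1,2,3}.
After a: {0,1,2,3}.
δ(0,a) = {0,1,3}; δ(1,a) = {0}; δ(2,a) = {3}; δ(3,a) = {0,2}.
Union: {0,1,2,3}.
After a: {0,1,2,3}.
δ(0,c) = {0,1}; δ(1,c) = {1,3}; δ(2,c) = {0,1,2}; δ(3,c) = {0,1,2}.
Union: {0,1,2,3}.
After c: {0,1,2,3}.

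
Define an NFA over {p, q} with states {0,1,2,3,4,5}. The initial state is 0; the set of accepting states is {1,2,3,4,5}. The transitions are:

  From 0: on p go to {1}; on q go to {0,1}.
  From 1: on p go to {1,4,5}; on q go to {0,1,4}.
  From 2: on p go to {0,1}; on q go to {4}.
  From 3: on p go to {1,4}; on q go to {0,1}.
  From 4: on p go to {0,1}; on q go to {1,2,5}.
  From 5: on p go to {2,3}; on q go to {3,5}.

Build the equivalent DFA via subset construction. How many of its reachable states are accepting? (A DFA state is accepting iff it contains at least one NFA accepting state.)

Start state of the DFA: {0}.
{0} --p--> {1}  [new]
{0} --q--> {0,1}  [new]
{1} --p--> {1,4,5}  [new]
{1} --q--> {0,1,4}  [new]
{0,1} --p--> {1,4,5}  [seen]
{0,1} --q--> {0,1,4}  [seen]
{1,4,5} --p--> {0,1,2,3,4,5}  [new]
{1,4,5} --q--> {0,1,2,3,4,5}  [seen]
{0,1,4} --p--> {0,1,4,5}  [new]
{0,1,4} --q--> {0,1,2,4,5}  [new]
{0,1,2,3,4,5} --p--> {0,1,2,3,4,5}  [seen]
{0,1,2,3,4,5} --q--> {0,1,2,3,4,5}  [seen]
{0,1,4,5} --p--> {0,1,2,3,4,5}  [seen]
{0,1,4,5} --q--> {0,1,2,3,4,5}  [seen]
{0,1,2,4,5} --p--> {0,1,2,3,4,5}  [seen]
{0,1,2,4,5} --q--> {0,1,2,3,4,5}  [seen]
Reachable DFA states: {0}, {1}, {0,1}, {1,4,5}, {0,1,4}, {0,1,2,3,4,5}, {0,1,4,5}, {0,1,2,4,5}.
Accepting DFA states (contain an NFA accepting state): {1}, {0,1}, {1,4,5}, {0,1,4}, {0,1,2,3,4,5}, {0,1,4,5}, {0,1,2,4,5}.

7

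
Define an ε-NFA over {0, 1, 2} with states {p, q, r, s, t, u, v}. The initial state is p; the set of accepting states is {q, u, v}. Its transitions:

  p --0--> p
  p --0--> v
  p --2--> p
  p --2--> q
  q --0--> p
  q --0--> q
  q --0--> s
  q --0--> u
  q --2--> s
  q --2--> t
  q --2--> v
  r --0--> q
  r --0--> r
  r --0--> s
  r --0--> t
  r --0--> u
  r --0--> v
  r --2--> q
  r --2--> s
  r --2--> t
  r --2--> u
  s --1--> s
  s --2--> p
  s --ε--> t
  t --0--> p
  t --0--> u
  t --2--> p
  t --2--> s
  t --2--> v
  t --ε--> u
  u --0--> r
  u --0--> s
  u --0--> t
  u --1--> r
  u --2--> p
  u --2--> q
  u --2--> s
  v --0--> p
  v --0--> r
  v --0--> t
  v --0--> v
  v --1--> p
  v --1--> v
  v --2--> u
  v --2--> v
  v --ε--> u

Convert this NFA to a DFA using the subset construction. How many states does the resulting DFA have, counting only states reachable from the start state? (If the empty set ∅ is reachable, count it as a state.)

Start state of the DFA: {p} (ε-closure of the NFA start).
{p} --0--> {p, u, v}  [new]
{p} --1--> ∅  [new]
{p} --2--> {p, q}  [new]
{p, u, v} --0--> {p, r, s, t, u, v}  [new]
{p, u, v} --1--> {p, r, u, v}  [new]
{p, u, v} --2--> {p, q, s, t, u, v}  [new]
∅ --0--> ∅  [seen]
∅ --1--> ∅  [seen]
∅ --2--> ∅  [seen]
{p, q} --0--> {p, q, s, t, u, v}  [seen]
{p, q} --1--> ∅  [seen]
{p, q} --2--> {p, q, s, t, u, v}  [seen]
{p, r, s, t, u, v} --0--> {p, q, r, s, t, u, v}  [new]
{p, r, s, t, u, v} --1--> {p, r, s, t, u, v}  [seen]
{p, r, s, t, u, v} --2--> {p, q, s, t, u, v}  [seen]
{p, r, u, v} --0--> {p, q, r, s, t, u, v}  [seen]
{p, r, u, v} --1--> {p, r, u, v}  [seen]
{p, r, u, v} --2--> {p, q, s, t, u, v}  [seen]
{p, q, s, t, u, v} --0--> {p, q, r, s, t, u, v}  [seen]
{p, q, s, t, u, v} --1--> {p, r, s, t, u, v}  [seen]
{p, q, s, t, u, v} --2--> {p, q, s, t, u, v}  [seen]
{p, q, r, s, t, u, v} --0--> {p, q, r, s, t, u, v}  [seen]
{p, q, r, s, t, u, v} --1--> {p, r, s, t, u, v}  [seen]
{p, q, r, s, t, u, v} --2--> {p, q, s, t, u, v}  [seen]
Reachable DFA states: {p}, {p, u, v}, ∅, {p, q}, {p, r, s, t, u, v}, {p, r, u, v}, {p, q, s, t, u, v}, {p, q, r, s, t, u, v}.

8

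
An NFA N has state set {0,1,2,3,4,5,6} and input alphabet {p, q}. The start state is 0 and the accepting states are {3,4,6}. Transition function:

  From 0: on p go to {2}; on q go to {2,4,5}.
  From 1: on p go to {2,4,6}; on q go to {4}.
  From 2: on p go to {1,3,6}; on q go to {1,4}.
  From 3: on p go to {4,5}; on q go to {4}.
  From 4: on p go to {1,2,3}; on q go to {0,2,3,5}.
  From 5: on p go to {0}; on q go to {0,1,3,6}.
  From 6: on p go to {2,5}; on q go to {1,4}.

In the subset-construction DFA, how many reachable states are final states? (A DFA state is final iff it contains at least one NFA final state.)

13

Start state of the DFA: {0}.
{0} --p--> {2}  [new]
{0} --q--> {2,4,5}  [new]
{2} --p--> {1,3,6}  [new]
{2} --q--> {1,4}  [new]
{2,4,5} --p--> {0,1,2,3,6}  [new]
{2,4,5} --q--> {0,1,2,3,4,5,6}  [new]
{1,3,6} --p--> {2,4,5,6}  [new]
{1,3,6} --q--> {1,4}  [seen]
{1,4} --p--> {1,2,3,4,6}  [new]
{1,4} --q--> {0,2,3,4,5}  [new]
{0,1,2,3,6} --p--> {1,2,3,4,5,6}  [new]
{0,1,2,3,6} --q--> {1,2,4,5}  [new]
{0,1,2,3,4,5,6} --p--> {0,1,2,3,4,5,6}  [seen]
{0,1,2,3,4,5,6} --q--> {0,1,2,3,4,5,6}  [seen]
{2,4,5,6} --p--> {0,1,2,3,5,6}  [new]
{2,4,5,6} --q--> {0,1,2,3,4,5,6}  [seen]
{1,2,3,4,6} --p--> {1,2,3,4,5,6}  [seen]
{1,2,3,4,6} --q--> {0,1,2,3,4,5}  [new]
{0,2,3,4,5} --p--> {0,1,2,3,4,5,6}  [seen]
{0,2,3,4,5} --q--> {0,1,2,3,4,5,6}  [seen]
{1,2,3,4,5,6} --p--> {0,1,2,3,4,5,6}  [seen]
{1,2,3,4,5,6} --q--> {0,1,2,3,4,5,6}  [seen]
{1,2,4,5} --p--> {0,1,2,3,4,6}  [new]
{1,2,4,5} --q--> {0,1,2,3,4,5,6}  [seen]
{0,1,2,3,5,6} --p--> {0,1,2,3,4,5,6}  [seen]
{0,1,2,3,5,6} --q--> {0,1,2,3,4,5,6}  [seen]
{0,1,2,3,4,5} --p--> {0,1,2,3,4,5,6}  [seen]
{0,1,2,3,4,5} --q--> {0,1,2,3,4,5,6}  [seen]
{0,1,2,3,4,6} --p--> {1,2,3,4,5,6}  [seen]
{0,1,2,3,4,6} --q--> {0,1,2,3,4,5}  [seen]
Reachable DFA states: {0}, {2}, {2,4,5}, {1,3,6}, {1,4}, {0,1,2,3,6}, {0,1,2,3,4,5,6}, {2,4,5,6}, {1,2,3,4,6}, {0,2,3,4,5}, {1,2,3,4,5,6}, {1,2,4,5}, {0,1,2,3,5,6}, {0,1,2,3,4,5}, {0,1,2,3,4,6}.
Accepting DFA states (contain an NFA accepting state): {2,4,5}, {1,3,6}, {1,4}, {0,1,2,3,6}, {0,1,2,3,4,5,6}, {2,4,5,6}, {1,2,3,4,6}, {0,2,3,4,5}, {1,2,3,4,5,6}, {1,2,4,5}, {0,1,2,3,5,6}, {0,1,2,3,4,5}, {0,1,2,3,4,6}.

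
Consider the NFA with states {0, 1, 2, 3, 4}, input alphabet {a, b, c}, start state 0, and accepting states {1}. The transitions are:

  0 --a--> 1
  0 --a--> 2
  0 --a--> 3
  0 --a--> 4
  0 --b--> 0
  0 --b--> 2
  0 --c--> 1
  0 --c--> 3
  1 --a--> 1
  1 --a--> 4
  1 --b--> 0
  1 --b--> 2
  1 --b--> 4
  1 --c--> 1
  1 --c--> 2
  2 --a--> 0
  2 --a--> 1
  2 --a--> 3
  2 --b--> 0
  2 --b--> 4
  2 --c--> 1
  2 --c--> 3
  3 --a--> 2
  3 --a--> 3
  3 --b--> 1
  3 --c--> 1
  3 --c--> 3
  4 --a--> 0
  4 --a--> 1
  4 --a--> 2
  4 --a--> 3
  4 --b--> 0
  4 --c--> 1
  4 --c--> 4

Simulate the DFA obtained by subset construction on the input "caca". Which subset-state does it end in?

{0, 1, 2, 3, 4}

Start: {0}.
δ(0,c) = {1, 3}.
Union: {1, 3}.
After c: {1, 3}.
δ(1,a) = {1, 4}; δ(3,a) = {2, 3}.
Union: {1, 2, 3, 4}.
After a: {1, 2, 3, 4}.
δ(1,c) = {1, 2}; δ(2,c) = {1, 3}; δ(3,c) = {1, 3}; δ(4,c) = {1, 4}.
Union: {1, 2, 3, 4}.
After c: {1, 2, 3, 4}.
δ(1,a) = {1, 4}; δ(2,a) = {0, 1, 3}; δ(3,a) = {2, 3}; δ(4,a) = {0, 1, 2, 3}.
Union: {0, 1, 2, 3, 4}.
After a: {0, 1, 2, 3, 4}.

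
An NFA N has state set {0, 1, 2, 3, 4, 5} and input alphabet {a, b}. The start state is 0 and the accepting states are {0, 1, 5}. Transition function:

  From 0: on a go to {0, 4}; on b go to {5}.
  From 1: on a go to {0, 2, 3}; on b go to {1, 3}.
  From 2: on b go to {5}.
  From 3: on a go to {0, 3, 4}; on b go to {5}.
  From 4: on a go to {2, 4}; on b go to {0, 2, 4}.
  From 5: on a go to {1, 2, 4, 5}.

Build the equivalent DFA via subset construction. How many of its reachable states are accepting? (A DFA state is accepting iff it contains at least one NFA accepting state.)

Start state of the DFA: {0}.
{0} --a--> {0, 4}  [new]
{0} --b--> {5}  [new]
{0, 4} --a--> {0, 2, 4}  [new]
{0, 4} --b--> {0, 2, 4, 5}  [new]
{5} --a--> {1, 2, 4, 5}  [new]
{5} --b--> ∅  [new]
{0, 2, 4} --a--> {0, 2, 4}  [seen]
{0, 2, 4} --b--> {0, 2, 4, 5}  [seen]
{0, 2, 4, 5} --a--> {0, 1, 2, 4, 5}  [new]
{0, 2, 4, 5} --b--> {0, 2, 4, 5}  [seen]
{1, 2, 4, 5} --a--> {0, 1, 2, 3, 4, 5}  [new]
{1, 2, 4, 5} --b--> {0, 1, 2, 3, 4, 5}  [seen]
∅ --a--> ∅  [seen]
∅ --b--> ∅  [seen]
{0, 1, 2, 4, 5} --a--> {0, 1, 2, 3, 4, 5}  [seen]
{0, 1, 2, 4, 5} --b--> {0, 1, 2, 3, 4, 5}  [seen]
{0, 1, 2, 3, 4, 5} --a--> {0, 1, 2, 3, 4, 5}  [seen]
{0, 1, 2, 3, 4, 5} --b--> {0, 1, 2, 3, 4, 5}  [seen]
Reachable DFA states: {0}, {0, 4}, {5}, {0, 2, 4}, {0, 2, 4, 5}, {1, 2, 4, 5}, ∅, {0, 1, 2, 4, 5}, {0, 1, 2, 3, 4, 5}.
Accepting DFA states (contain an NFA accepting state): {0}, {0, 4}, {5}, {0, 2, 4}, {0, 2, 4, 5}, {1, 2, 4, 5}, {0, 1, 2, 4, 5}, {0, 1, 2, 3, 4, 5}.

8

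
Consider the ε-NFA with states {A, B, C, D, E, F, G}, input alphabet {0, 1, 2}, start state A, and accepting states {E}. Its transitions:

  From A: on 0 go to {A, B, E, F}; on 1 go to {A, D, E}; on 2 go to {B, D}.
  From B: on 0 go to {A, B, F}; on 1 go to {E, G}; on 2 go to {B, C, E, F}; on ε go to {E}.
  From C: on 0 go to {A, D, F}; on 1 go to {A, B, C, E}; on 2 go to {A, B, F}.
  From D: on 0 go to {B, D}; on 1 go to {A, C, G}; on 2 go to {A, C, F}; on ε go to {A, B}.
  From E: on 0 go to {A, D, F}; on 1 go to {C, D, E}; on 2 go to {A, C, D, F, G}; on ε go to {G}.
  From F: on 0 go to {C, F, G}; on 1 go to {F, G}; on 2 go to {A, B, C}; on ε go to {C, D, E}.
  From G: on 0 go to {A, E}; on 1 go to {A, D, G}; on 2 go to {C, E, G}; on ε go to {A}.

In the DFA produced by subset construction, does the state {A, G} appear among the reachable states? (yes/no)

no

Start state of the DFA: {A} (ε-closure of the NFA start).
{A} --0--> {A, B, C, D, E, F, G}  [new]
{A} --1--> {A, B, D, E, G}  [new]
{A} --2--> {A, B, D, E, G}  [seen]
{A, B, C, D, E, F, G} --0--> {A, B, C, D, E, F, G}  [seen]
{A, B, C, D, E, F, G} --1--> {A, B, C, D, E, F, G}  [seen]
{A, B, C, D, E, F, G} --2--> {A, B, C, D, E, F, G}  [seen]
{A, B, D, E, G} --0--> {A, B, C, D, E, F, G}  [seen]
{A, B, D, E, G} --1--> {A, B, C, D, E, G}  [new]
{A, B, D, E, G} --2--> {A, B, C, D, E, F, G}  [seen]
{A, B, C, D, E, G} --0--> {A, B, C, D, E, F, G}  [seen]
{A, B, C, D, E, G} --1--> {A, B, C, D, E, G}  [seen]
{A, B, C, D, E, G} --2--> {A, B, C, D, E, F, G}  [seen]
Reachable DFA states: {A}, {A, B, C, D, E, F, G}, {A, B, D, E, G}, {A, B, C, D, E, G}.
{A, G} is not among them.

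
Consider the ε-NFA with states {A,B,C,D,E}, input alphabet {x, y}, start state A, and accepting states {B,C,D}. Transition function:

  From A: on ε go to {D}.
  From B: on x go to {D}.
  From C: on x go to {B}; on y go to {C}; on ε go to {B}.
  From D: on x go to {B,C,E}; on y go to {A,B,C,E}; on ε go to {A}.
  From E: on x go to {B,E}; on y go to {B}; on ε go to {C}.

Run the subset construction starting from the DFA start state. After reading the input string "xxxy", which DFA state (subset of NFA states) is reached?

{A,B,C,D,E}

Start: {A,D}.
δ(A,x) = ∅; δ(D,x) = {B,C,E}.
Union: {B,C,E}.
After x: {B,C,E}.
δ(B,x) = {D}; δ(C,x) = {B}; δ(E,x) = {B,E}.
Union: {B,D,E}.
ε-closure gives {A,B,C,D,E}.
After x: {A,B,C,D,E}.
δ(A,x) = ∅; δ(B,x) = {D}; δ(C,x) = {B}; δ(D,x) = {B,C,E}; δ(E,x) = {B,E}.
Union: {B,C,D,E}.
ε-closure gives {A,B,C,D,E}.
After x: {A,B,C,D,E}.
δ(A,y) = ∅; δ(B,y) = ∅; δ(C,y) = {C}; δ(D,y) = {A,B,C,E}; δ(E,y) = {B}.
Union: {A,B,C,E}.
ε-closure gives {A,B,C,D,E}.
After y: {A,B,C,D,E}.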